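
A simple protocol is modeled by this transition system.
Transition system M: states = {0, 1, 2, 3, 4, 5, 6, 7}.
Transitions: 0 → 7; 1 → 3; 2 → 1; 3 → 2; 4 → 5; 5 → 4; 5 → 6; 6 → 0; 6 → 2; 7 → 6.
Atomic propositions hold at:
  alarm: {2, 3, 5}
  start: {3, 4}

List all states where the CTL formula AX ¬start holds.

Sat(¬start) = {0, 1, 2, 5, 6, 7}
Sat(AX ¬start) = {s : every successor in {0, 1, 2, 5, 6, 7}} = {0, 2, 3, 4, 6, 7}

{0, 2, 3, 4, 6, 7}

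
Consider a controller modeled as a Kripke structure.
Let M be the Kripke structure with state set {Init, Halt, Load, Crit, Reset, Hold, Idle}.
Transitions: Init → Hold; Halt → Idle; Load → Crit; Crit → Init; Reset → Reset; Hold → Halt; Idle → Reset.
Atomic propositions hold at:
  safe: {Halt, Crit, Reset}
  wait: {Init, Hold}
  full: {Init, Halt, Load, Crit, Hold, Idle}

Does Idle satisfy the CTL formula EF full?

EF full: least fixpoint, start Z0 = {Init, Halt, Load, Crit, Hold, Idle}, add states with some successor in Z. Already a fixed point.
Sat(EF full) = {Init, Halt, Load, Crit, Hold, Idle}
Idle ∈ Sat(EF full) = {Init, Halt, Load, Crit, Hold, Idle}, so the formula holds at Idle.

Yes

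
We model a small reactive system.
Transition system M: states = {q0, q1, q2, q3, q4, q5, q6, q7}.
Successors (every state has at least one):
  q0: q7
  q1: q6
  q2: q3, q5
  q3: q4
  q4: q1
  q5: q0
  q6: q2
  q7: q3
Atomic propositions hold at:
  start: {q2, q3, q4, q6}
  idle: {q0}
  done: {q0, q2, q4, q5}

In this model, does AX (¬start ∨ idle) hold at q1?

Sat(¬start) = {q0, q1, q5, q7}
Sat(¬start ∨ idle) = {q0, q1, q5, q7}
Sat(AX (¬start ∨ idle)) = {s : every successor in {q0, q1, q5, q7}} = {q0, q4, q5}
q1 ∉ Sat(AX (¬start ∨ idle)) = {q0, q4, q5}, so the formula does not hold at q1.

No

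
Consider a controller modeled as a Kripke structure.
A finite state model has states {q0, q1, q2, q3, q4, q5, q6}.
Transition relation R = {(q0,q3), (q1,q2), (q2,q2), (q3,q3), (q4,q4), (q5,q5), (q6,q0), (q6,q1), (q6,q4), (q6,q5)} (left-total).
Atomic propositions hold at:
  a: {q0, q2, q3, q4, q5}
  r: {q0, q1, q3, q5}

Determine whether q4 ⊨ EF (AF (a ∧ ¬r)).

Sat(¬r) = {q2, q4, q6}
Sat(a ∧ ¬r) = {q2, q4}
AF (a ∧ ¬r): least fixpoint, start Z0 = {q2, q4}, add states with every successor in Z. Z1 = {q1, q2, q4}; fixed.
Sat(AF (a ∧ ¬r)) = {q1, q2, q4}
EF (AF (a ∧ ¬r)): least fixpoint, start Z0 = {q1, q2, q4}, add states with some successor in Z. Z1 = {q1, q2, q4, q6}; fixed.
Sat(EF (AF (a ∧ ¬r))) = {q1, q2, q4, q6}
q4 ∈ Sat(EF (AF (a ∧ ¬r))) = {q1, q2, q4, q6}, so the formula holds at q4.

Yes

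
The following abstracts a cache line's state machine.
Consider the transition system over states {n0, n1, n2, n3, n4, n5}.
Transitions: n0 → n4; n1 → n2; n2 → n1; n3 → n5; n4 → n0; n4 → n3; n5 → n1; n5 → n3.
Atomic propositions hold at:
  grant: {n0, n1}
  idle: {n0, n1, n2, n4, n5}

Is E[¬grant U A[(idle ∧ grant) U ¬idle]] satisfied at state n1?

Sat(¬grant) = {n2, n3, n4, n5}
Sat(idle ∧ grant) = {n0, n1}
Sat(¬idle) = {n3}
A[(idle ∧ grant) U ¬idle]: least fixpoint, start Z0 = Sat(¬idle) = {n3}, add states in Sat(idle ∧ grant) with every successor in Z. Already a fixed point.
Sat(A[(idle ∧ grant) U ¬idle]) = {n3}
E[¬grant U A[(idle ∧ grant) U ¬idle]]: least fixpoint, start Z0 = Sat(A[(idle ∧ grant) U ¬idle]) = {n3}, add states in Sat(¬grant) with some successor in Z. Z1 = {n3, n4, n5}; fixed.
Sat(E[¬grant U A[(idle ∧ grant) U ¬idle]]) = {n3, n4, n5}
n1 ∉ Sat(E[¬grant U A[(idle ∧ grant) U ¬idle]]) = {n3, n4, n5}, so the formula does not hold at n1.

No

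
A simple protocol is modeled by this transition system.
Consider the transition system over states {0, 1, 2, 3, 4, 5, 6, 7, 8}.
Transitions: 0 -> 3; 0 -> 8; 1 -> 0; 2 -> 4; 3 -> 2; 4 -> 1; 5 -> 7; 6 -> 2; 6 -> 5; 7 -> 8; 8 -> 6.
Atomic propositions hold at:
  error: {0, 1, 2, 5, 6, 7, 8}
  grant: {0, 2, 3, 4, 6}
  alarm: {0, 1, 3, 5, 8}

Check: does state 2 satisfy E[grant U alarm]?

Yes

E[grant U alarm]: least fixpoint, start Z0 = Sat(alarm) = {0, 1, 3, 5, 8}, add states in Sat(grant) with some successor in Z. Z1 = {0, 1, 3, 4, 5, 6, 8}; Z2 = {0, 1, 2, 3, 4, 5, 6, 8}; fixed.
Sat(E[grant U alarm]) = {0, 1, 2, 3, 4, 5, 6, 8}
2 ∈ Sat(E[grant U alarm]) = {0, 1, 2, 3, 4, 5, 6, 8}, so the formula holds at 2.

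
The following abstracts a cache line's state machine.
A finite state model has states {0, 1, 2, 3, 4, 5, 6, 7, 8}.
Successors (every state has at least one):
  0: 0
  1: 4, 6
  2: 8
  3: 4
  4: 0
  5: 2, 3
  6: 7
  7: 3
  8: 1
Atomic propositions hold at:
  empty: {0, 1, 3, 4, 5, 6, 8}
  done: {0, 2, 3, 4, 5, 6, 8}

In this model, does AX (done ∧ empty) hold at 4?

Yes

Sat(done ∧ empty) = {0, 3, 4, 5, 6, 8}
Sat(AX (done ∧ empty)) = {s : every successor in {0, 3, 4, 5, 6, 8}} = {0, 1, 2, 3, 4, 7}
4 ∈ Sat(AX (done ∧ empty)) = {0, 1, 2, 3, 4, 7}, so the formula holds at 4.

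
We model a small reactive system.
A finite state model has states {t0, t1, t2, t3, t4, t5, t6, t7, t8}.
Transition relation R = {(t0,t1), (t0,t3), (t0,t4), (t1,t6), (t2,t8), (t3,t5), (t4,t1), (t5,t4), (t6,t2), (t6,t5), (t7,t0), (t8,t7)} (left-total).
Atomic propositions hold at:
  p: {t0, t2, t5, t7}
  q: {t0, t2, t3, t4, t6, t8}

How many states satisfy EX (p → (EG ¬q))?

5

Sat(¬q) = {t1, t5, t7}
EG ¬q: greatest fixpoint, start Z0 = {t1, t5, t7}, keep only states in Sat with some successor in Z. Z1 = ∅; fixed.
Sat(EG ¬q) = ∅
Sat(p → (EG ¬q)) = {t1, t3, t4, t6, t8}
Sat(EX (p → (EG ¬q))) = {s : some successor in {t1, t3, t4, t6, t8}} = {t0, t1, t2, t4, t5}
|Sat(EX (p → (EG ¬q)))| = |{t0, t1, t2, t4, t5}| = 5.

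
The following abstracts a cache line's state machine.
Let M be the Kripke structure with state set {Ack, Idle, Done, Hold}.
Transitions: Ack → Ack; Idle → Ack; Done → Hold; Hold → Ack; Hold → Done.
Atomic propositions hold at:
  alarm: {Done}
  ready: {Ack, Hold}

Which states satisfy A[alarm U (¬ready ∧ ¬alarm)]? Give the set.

{Idle}

Sat(¬ready) = {Idle, Done}
Sat(¬alarm) = {Ack, Idle, Hold}
Sat(¬ready ∧ ¬alarm) = {Idle}
A[alarm U (¬ready ∧ ¬alarm)]: least fixpoint, start Z0 = Sat((¬ready ∧ ¬alarm)) = {Idle}, add states in Sat(alarm) with every successor in Z. Already a fixed point.
Sat(A[alarm U (¬ready ∧ ¬alarm)]) = {Idle}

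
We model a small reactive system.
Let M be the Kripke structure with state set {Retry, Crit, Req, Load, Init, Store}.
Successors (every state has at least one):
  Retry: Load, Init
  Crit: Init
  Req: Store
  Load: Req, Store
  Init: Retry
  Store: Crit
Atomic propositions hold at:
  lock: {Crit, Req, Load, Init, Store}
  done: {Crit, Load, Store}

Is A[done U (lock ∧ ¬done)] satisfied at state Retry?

No

Sat(¬done) = {Retry, Req, Init}
Sat(lock ∧ ¬done) = {Req, Init}
A[done U (lock ∧ ¬done)]: least fixpoint, start Z0 = Sat((lock ∧ ¬done)) = {Req, Init}, add states in Sat(done) with every successor in Z. Z1 = {Crit, Req, Init}; Z2 = {Crit, Req, Init, Store}; Z3 = {Crit, Req, Load, Init, Store}; fixed.
Sat(A[done U (lock ∧ ¬done)]) = {Crit, Req, Load, Init, Store}
Retry ∉ Sat(A[done U (lock ∧ ¬done)]) = {Crit, Req, Load, Init, Store}, so the formula does not hold at Retry.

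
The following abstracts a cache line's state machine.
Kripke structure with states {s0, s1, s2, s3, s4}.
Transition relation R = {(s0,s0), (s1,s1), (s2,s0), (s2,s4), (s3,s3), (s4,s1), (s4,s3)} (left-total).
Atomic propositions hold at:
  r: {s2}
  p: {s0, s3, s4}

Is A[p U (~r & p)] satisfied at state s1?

Sat(~r) = {s0, s1, s3, s4}
Sat(~r & p) = {s0, s3, s4}
A[p U (~r & p)]: least fixpoint, start Z0 = Sat((~r & p)) = {s0, s3, s4}, add states in Sat(p) with every successor in Z. Already a fixed point.
Sat(A[p U (~r & p)]) = {s0, s3, s4}
s1 ∉ Sat(A[p U (~r & p)]) = {s0, s3, s4}, so the formula does not hold at s1.

No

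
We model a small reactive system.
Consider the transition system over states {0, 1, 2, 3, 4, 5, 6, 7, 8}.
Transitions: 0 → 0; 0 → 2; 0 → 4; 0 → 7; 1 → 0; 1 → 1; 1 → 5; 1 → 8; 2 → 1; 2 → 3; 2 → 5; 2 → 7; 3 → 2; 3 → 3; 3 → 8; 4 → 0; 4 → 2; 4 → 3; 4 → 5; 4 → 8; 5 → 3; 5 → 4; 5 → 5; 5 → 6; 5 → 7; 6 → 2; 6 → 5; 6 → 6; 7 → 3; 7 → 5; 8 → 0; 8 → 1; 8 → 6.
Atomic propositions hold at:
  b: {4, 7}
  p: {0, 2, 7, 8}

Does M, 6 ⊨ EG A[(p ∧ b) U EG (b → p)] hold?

Sat(p ∧ b) = {7}
Sat(b → p) = {0, 1, 2, 3, 5, 6, 7, 8}
EG (b → p): greatest fixpoint, start Z0 = {0, 1, 2, 3, 5, 6, 7, 8}, keep only states in Sat with some successor in Z. Already a fixed point.
Sat(EG (b → p)) = {0, 1, 2, 3, 5, 6, 7, 8}
A[(p ∧ b) U EG (b → p)]: least fixpoint, start Z0 = Sat(EG (b → p)) = {0, 1, 2, 3, 5, 6, 7, 8}, add states in Sat(p ∧ b) with every successor in Z. Already a fixed point.
Sat(A[(p ∧ b) U EG (b → p)]) = {0, 1, 2, 3, 5, 6, 7, 8}
EG A[(p ∧ b) U EG (b → p)]: greatest fixpoint, start Z0 = {0, 1, 2, 3, 5, 6, 7, 8}, keep only states in Sat with some successor in Z. Already a fixed point.
Sat(EG A[(p ∧ b) U EG (b → p)]) = {0, 1, 2, 3, 5, 6, 7, 8}
6 ∈ Sat(EG A[(p ∧ b) U EG (b → p)]) = {0, 1, 2, 3, 5, 6, 7, 8}, so the formula holds at 6.

Yes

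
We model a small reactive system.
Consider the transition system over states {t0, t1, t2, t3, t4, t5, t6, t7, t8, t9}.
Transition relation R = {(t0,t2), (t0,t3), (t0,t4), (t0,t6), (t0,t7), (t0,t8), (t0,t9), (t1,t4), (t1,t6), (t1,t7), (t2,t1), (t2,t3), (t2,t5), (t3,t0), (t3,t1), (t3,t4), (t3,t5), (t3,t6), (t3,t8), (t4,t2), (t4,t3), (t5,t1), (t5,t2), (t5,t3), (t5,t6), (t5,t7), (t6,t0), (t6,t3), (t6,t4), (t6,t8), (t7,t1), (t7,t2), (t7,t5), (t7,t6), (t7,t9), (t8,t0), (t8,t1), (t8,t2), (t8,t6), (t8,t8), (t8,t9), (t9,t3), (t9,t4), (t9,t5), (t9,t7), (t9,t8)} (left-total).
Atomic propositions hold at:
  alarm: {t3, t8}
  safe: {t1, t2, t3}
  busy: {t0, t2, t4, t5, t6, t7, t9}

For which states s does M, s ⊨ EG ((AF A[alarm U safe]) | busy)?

A[alarm U safe]: least fixpoint, start Z0 = Sat(safe) = {t1, t2, t3}, add states in Sat(alarm) with every successor in Z. Already a fixed point.
Sat(A[alarm U safe]) = {t1, t2, t3}
AF A[alarm U safe]: least fixpoint, start Z0 = {t1, t2, t3}, add states with every successor in Z. Z1 = {t1, t2, t3, t4}; fixed.
Sat(AF A[alarm U safe]) = {t1, t2, t3, t4}
Sat((AF A[alarm U safe]) | busy) = {t0, t1, t2, t3, t4, t5, t6, t7, t9}
EG ((AF A[alarm U safe]) | busy): greatest fixpoint, start Z0 = {t0, t1, t2, t3, t4, t5, t6, t7, t9}, keep only states in Sat with some successor in Z. Already a fixed point.
Sat(EG ((AF A[alarm U safe]) | busy)) = {t0, t1, t2, t3, t4, t5, t6, t7, t9}

{t0, t1, t2, t3, t4, t5, t6, t7, t9}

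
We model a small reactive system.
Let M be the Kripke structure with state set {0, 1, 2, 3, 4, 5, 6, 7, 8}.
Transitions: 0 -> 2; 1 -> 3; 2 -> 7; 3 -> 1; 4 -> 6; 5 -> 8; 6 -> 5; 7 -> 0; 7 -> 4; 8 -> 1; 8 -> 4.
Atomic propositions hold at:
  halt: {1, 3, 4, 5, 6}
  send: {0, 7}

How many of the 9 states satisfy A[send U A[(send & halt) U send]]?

Sat(send & halt) = ∅
A[(send & halt) U send]: least fixpoint, start Z0 = Sat(send) = {0, 7}, add states in Sat(send & halt) with every successor in Z. Already a fixed point.
Sat(A[(send & halt) U send]) = {0, 7}
A[send U A[(send & halt) U send]]: least fixpoint, start Z0 = Sat(A[(send & halt) U send]) = {0, 7}, add states in Sat(send) with every successor in Z. Already a fixed point.
Sat(A[send U A[(send & halt) U send]]) = {0, 7}
|Sat(A[send U A[(send & halt) U send]])| = |{0, 7}| = 2.

2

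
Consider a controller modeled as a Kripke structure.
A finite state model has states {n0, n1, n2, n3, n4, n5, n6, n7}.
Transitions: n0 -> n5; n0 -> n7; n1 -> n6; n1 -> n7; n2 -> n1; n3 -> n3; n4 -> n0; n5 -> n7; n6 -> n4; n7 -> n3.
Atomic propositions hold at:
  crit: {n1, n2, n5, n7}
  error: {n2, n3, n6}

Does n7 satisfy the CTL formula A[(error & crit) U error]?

Sat(error & crit) = {n2}
A[(error & crit) U error]: least fixpoint, start Z0 = Sat(error) = {n2, n3, n6}, add states in Sat(error & crit) with every successor in Z. Already a fixed point.
Sat(A[(error & crit) U error]) = {n2, n3, n6}
n7 ∉ Sat(A[(error & crit) U error]) = {n2, n3, n6}, so the formula does not hold at n7.

No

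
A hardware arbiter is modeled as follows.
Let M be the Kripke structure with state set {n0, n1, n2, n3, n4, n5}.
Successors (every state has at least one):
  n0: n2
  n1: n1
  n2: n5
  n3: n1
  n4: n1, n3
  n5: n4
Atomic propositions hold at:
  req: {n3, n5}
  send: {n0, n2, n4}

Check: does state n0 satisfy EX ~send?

Sat(~send) = {n1, n3, n5}
Sat(EX ~send) = {s : some successor in {n1, n3, n5}} = {n1, n2, n3, n4}
n0 ∉ Sat(EX ~send) = {n1, n2, n3, n4}, so the formula does not hold at n0.

No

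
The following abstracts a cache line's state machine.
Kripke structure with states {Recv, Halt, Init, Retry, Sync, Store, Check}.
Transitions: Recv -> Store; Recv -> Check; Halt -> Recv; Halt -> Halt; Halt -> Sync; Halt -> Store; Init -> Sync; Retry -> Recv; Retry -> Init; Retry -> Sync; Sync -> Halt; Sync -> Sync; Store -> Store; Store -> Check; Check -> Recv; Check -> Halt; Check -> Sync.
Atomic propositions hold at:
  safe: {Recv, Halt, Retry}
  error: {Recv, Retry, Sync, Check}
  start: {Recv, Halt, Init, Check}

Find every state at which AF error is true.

{Recv, Init, Retry, Sync, Check}

AF error: least fixpoint, start Z0 = {Recv, Retry, Sync, Check}, add states with every successor in Z. Z1 = {Recv, Init, Retry, Sync, Check}; fixed.
Sat(AF error) = {Recv, Init, Retry, Sync, Check}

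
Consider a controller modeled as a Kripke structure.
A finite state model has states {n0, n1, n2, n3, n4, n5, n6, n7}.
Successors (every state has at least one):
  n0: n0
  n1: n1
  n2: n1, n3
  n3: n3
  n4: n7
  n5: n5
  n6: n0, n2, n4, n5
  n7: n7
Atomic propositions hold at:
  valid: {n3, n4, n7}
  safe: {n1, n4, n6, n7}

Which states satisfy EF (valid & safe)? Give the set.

Sat(valid & safe) = {n4, n7}
EF (valid & safe): least fixpoint, start Z0 = {n4, n7}, add states with some successor in Z. Z1 = {n4, n6, n7}; fixed.
Sat(EF (valid & safe)) = {n4, n6, n7}

{n4, n6, n7}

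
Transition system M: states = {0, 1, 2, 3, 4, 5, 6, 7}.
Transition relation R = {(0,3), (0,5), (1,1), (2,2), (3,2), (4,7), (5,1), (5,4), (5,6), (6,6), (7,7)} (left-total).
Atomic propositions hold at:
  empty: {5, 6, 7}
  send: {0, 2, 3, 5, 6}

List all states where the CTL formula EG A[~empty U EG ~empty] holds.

{0, 1, 2, 3}

Sat(~empty) = {0, 1, 2, 3, 4}
EG ~empty: greatest fixpoint, start Z0 = {0, 1, 2, 3, 4}, keep only states in Sat with some successor in Z. Z1 = {0, 1, 2, 3}; fixed.
Sat(EG ~empty) = {0, 1, 2, 3}
A[~empty U EG ~empty]: least fixpoint, start Z0 = Sat(EG ~empty) = {0, 1, 2, 3}, add states in Sat(~empty) with every successor in Z. Already a fixed point.
Sat(A[~empty U EG ~empty]) = {0, 1, 2, 3}
EG A[~empty U EG ~empty]: greatest fixpoint, start Z0 = {0, 1, 2, 3}, keep only states in Sat with some successor in Z. Already a fixed point.
Sat(EG A[~empty U EG ~empty]) = {0, 1, 2, 3}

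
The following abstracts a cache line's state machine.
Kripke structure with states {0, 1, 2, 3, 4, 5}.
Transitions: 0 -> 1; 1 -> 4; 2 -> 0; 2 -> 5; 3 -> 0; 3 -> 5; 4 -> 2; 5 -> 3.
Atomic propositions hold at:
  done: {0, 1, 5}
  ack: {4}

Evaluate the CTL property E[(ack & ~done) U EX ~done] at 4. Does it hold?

Yes

Sat(~done) = {2, 3, 4}
Sat(ack & ~done) = {4}
Sat(EX ~done) = {s : some successor in {2, 3, 4}} = {1, 4, 5}
E[(ack & ~done) U EX ~done]: least fixpoint, start Z0 = Sat(EX ~done) = {1, 4, 5}, add states in Sat(ack & ~done) with some successor in Z. Already a fixed point.
Sat(E[(ack & ~done) U EX ~done]) = {1, 4, 5}
4 ∈ Sat(E[(ack & ~done) U EX ~done]) = {1, 4, 5}, so the formula holds at 4.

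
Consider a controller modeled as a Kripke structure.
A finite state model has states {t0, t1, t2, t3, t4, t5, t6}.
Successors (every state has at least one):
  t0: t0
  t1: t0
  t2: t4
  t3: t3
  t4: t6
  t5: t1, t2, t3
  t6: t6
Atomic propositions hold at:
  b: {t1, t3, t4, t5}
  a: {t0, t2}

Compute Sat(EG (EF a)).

EF a: least fixpoint, start Z0 = {t0, t2}, add states with some successor in Z. Z1 = {t0, t1, t2, t5}; fixed.
Sat(EF a) = {t0, t1, t2, t5}
EG (EF a): greatest fixpoint, start Z0 = {t0, t1, t2, t5}, keep only states in Sat with some successor in Z. Z1 = {t0, t1, t5}; fixed.
Sat(EG (EF a)) = {t0, t1, t5}

{t0, t1, t5}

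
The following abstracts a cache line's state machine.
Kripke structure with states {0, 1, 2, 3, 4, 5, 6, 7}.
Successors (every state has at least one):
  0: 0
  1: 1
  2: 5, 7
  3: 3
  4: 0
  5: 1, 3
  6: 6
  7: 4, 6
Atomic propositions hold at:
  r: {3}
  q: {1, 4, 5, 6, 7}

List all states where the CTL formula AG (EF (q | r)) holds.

{1, 3, 5, 6}

Sat(q | r) = {1, 3, 4, 5, 6, 7}
EF (q | r): least fixpoint, start Z0 = {1, 3, 4, 5, 6, 7}, add states with some successor in Z. Z1 = {1, 2, 3, 4, 5, 6, 7}; fixed.
Sat(EF (q | r)) = {1, 2, 3, 4, 5, 6, 7}
AG (EF (q | r)): greatest fixpoint, start Z0 = {1, 2, 3, 4, 5, 6, 7}, keep only states in Sat with every successor in Z. Z1 = {1, 2, 3, 5, 6, 7}; Z2 = {1, 2, 3, 5, 6}; Z3 = {1, 3, 5, 6}; fixed.
Sat(AG (EF (q | r))) = {1, 3, 5, 6}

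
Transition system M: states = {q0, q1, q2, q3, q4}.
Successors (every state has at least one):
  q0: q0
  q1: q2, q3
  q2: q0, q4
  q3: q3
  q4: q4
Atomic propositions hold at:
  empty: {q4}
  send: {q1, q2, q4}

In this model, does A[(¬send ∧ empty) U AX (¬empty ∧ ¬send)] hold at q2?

Sat(¬send) = {q0, q3}
Sat(¬send ∧ empty) = ∅
Sat(¬empty) = {q0, q1, q2, q3}
Sat(¬empty ∧ ¬send) = {q0, q3}
Sat(AX (¬empty ∧ ¬send)) = {s : every successor in {q0, q3}} = {q0, q3}
A[(¬send ∧ empty) U AX (¬empty ∧ ¬send)]: least fixpoint, start Z0 = Sat(AX (¬empty ∧ ¬send)) = {q0, q3}, add states in Sat(¬send ∧ empty) with every successor in Z. Already a fixed point.
Sat(A[(¬send ∧ empty) U AX (¬empty ∧ ¬send)]) = {q0, q3}
q2 ∉ Sat(A[(¬send ∧ empty) U AX (¬empty ∧ ¬send)]) = {q0, q3}, so the formula does not hold at q2.

No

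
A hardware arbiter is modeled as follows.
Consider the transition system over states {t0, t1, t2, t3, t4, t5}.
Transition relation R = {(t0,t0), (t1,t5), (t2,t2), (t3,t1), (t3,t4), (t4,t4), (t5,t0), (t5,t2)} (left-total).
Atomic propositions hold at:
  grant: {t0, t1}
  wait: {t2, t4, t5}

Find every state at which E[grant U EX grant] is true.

Sat(EX grant) = {s : some successor in {t0, t1}} = {t0, t3, t5}
E[grant U EX grant]: least fixpoint, start Z0 = Sat(EX grant) = {t0, t3, t5}, add states in Sat(grant) with some successor in Z. Z1 = {t0, t1, t3, t5}; fixed.
Sat(E[grant U EX grant]) = {t0, t1, t3, t5}

{t0, t1, t3, t5}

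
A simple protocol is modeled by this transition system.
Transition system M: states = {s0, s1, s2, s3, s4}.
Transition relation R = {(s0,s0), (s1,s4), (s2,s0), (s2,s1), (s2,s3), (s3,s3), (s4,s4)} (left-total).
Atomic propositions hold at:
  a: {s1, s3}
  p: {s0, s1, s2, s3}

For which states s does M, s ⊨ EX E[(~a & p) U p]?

{s0, s2, s3}

Sat(~a) = {s0, s2, s4}
Sat(~a & p) = {s0, s2}
E[(~a & p) U p]: least fixpoint, start Z0 = Sat(p) = {s0, s1, s2, s3}, add states in Sat(~a & p) with some successor in Z. Already a fixed point.
Sat(E[(~a & p) U p]) = {s0, s1, s2, s3}
Sat(EX E[(~a & p) U p]) = {s : some successor in {s0, s1, s2, s3}} = {s0, s2, s3}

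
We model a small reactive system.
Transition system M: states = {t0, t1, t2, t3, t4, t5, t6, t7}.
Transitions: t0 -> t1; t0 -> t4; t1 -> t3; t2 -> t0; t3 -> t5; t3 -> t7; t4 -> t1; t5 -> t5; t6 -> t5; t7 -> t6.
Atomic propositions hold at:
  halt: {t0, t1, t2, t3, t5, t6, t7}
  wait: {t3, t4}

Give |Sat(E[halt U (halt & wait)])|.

4

Sat(halt & wait) = {t3}
E[halt U (halt & wait)]: least fixpoint, start Z0 = Sat((halt & wait)) = {t3}, add states in Sat(halt) with some successor in Z. Z1 = {t1, t3}; Z2 = {t0, t1, t3}; Z3 = {t0, t1, t2, t3}; fixed.
Sat(E[halt U (halt & wait)]) = {t0, t1, t2, t3}
|Sat(E[halt U (halt & wait)])| = |{t0, t1, t2, t3}| = 4.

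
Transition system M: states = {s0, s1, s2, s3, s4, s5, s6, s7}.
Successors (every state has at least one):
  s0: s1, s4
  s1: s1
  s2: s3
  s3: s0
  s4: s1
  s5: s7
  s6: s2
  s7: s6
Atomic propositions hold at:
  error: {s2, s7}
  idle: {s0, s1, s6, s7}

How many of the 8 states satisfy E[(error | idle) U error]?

Sat(error | idle) = {s0, s1, s2, s6, s7}
E[(error | idle) U error]: least fixpoint, start Z0 = Sat(error) = {s2, s7}, add states in Sat(error | idle) with some successor in Z. Z1 = {s2, s6, s7}; fixed.
Sat(E[(error | idle) U error]) = {s2, s6, s7}
|Sat(E[(error | idle) U error])| = |{s2, s6, s7}| = 3.

3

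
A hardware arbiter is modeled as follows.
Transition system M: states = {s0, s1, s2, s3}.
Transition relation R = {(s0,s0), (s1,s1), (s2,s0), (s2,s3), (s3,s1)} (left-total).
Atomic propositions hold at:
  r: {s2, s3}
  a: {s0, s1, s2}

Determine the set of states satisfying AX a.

Sat(AX a) = {s : every successor in {s0, s1, s2}} = {s0, s1, s3}

{s0, s1, s3}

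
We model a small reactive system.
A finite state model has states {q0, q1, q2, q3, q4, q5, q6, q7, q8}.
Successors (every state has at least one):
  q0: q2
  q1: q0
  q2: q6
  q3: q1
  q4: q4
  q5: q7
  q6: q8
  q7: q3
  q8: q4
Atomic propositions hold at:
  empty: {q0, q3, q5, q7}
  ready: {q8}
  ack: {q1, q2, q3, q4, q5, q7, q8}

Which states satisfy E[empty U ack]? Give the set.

E[empty U ack]: least fixpoint, start Z0 = Sat(ack) = {q1, q2, q3, q4, q5, q7, q8}, add states in Sat(empty) with some successor in Z. Z1 = {q0, q1, q2, q3, q4, q5, q7, q8}; fixed.
Sat(E[empty U ack]) = {q0, q1, q2, q3, q4, q5, q7, q8}

{q0, q1, q2, q3, q4, q5, q7, q8}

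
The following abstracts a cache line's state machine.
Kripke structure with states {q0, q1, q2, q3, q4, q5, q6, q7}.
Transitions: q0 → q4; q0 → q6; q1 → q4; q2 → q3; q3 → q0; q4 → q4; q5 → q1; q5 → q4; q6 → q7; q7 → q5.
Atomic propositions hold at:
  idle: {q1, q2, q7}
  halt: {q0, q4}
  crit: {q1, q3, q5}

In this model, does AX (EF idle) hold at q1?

EF idle: least fixpoint, start Z0 = {q1, q2, q7}, add states with some successor in Z. Z1 = {q1, q2, q5, q6, q7}; Z2 = {q0, q1, q2, q5, q6, q7}; Z3 = {q0, q1, q2, q3, q5, q6, q7}; fixed.
Sat(EF idle) = {q0, q1, q2, q3, q5, q6, q7}
Sat(AX (EF idle)) = {s : every successor in {q0, q1, q2, q3, q5, q6, q7}} = {q2, q3, q6, q7}
q1 ∉ Sat(AX (EF idle)) = {q2, q3, q6, q7}, so the formula does not hold at q1.

No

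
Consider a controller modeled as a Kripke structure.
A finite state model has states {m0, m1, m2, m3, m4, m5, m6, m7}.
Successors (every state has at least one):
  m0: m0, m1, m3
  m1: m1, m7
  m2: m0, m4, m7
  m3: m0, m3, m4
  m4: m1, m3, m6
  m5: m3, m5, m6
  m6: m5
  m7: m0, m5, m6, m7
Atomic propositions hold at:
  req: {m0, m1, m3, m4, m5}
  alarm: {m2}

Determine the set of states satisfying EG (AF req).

AF req: least fixpoint, start Z0 = {m0, m1, m3, m4, m5}, add states with every successor in Z. Z1 = {m0, m1, m3, m4, m5, m6}; fixed.
Sat(AF req) = {m0, m1, m3, m4, m5, m6}
EG (AF req): greatest fixpoint, start Z0 = {m0, m1, m3, m4, m5, m6}, keep only states in Sat with some successor in Z. Already a fixed point.
Sat(EG (AF req)) = {m0, m1, m3, m4, m5, m6}

{m0, m1, m3, m4, m5, m6}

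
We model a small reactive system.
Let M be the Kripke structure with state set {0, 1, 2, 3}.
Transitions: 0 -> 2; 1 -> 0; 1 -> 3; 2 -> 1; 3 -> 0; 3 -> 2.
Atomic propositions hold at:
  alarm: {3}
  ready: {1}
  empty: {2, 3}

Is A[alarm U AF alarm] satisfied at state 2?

No

AF alarm: least fixpoint, start Z0 = {3}, add states with every successor in Z. Already a fixed point.
Sat(AF alarm) = {3}
A[alarm U AF alarm]: least fixpoint, start Z0 = Sat(AF alarm) = {3}, add states in Sat(alarm) with every successor in Z. Already a fixed point.
Sat(A[alarm U AF alarm]) = {3}
2 ∉ Sat(A[alarm U AF alarm]) = {3}, so the formula does not hold at 2.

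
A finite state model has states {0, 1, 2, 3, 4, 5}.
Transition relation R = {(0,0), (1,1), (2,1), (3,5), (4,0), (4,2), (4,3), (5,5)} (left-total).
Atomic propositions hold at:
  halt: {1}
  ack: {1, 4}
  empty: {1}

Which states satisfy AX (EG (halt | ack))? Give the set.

{1, 2}

Sat(halt | ack) = {1, 4}
EG (halt | ack): greatest fixpoint, start Z0 = {1, 4}, keep only states in Sat with some successor in Z. Z1 = {1}; fixed.
Sat(EG (halt | ack)) = {1}
Sat(AX (EG (halt | ack))) = {s : every successor in {1}} = {1, 2}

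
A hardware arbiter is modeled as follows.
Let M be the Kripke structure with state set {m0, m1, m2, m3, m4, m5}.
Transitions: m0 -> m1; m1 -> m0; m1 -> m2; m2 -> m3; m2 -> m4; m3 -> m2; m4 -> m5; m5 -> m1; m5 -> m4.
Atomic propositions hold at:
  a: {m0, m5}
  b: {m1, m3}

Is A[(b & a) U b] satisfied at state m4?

No

Sat(b & a) = ∅
A[(b & a) U b]: least fixpoint, start Z0 = Sat(b) = {m1, m3}, add states in Sat(b & a) with every successor in Z. Already a fixed point.
Sat(A[(b & a) U b]) = {m1, m3}
m4 ∉ Sat(A[(b & a) U b]) = {m1, m3}, so the formula does not hold at m4.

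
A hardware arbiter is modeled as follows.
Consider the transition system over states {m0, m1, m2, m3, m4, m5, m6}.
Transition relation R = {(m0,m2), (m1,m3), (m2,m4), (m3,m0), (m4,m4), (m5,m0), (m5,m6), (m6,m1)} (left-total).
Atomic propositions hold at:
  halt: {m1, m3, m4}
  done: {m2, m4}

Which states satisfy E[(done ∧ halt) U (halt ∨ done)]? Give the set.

{m1, m2, m3, m4}

Sat(done ∧ halt) = {m4}
Sat(halt ∨ done) = {m1, m2, m3, m4}
E[(done ∧ halt) U (halt ∨ done)]: least fixpoint, start Z0 = Sat((halt ∨ done)) = {m1, m2, m3, m4}, add states in Sat(done ∧ halt) with some successor in Z. Already a fixed point.
Sat(E[(done ∧ halt) U (halt ∨ done)]) = {m1, m2, m3, m4}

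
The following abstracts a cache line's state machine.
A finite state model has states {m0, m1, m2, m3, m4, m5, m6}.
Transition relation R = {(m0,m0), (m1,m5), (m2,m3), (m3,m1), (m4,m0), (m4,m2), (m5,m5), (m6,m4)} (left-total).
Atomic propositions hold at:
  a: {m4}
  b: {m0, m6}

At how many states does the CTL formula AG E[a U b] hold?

1

E[a U b]: least fixpoint, start Z0 = Sat(b) = {m0, m6}, add states in Sat(a) with some successor in Z. Z1 = {m0, m4, m6}; fixed.
Sat(E[a U b]) = {m0, m4, m6}
AG E[a U b]: greatest fixpoint, start Z0 = {m0, m4, m6}, keep only states in Sat with every successor in Z. Z1 = {m0, m6}; Z2 = {m0}; fixed.
Sat(AG E[a U b]) = {m0}
|Sat(AG E[a U b])| = |{m0}| = 1.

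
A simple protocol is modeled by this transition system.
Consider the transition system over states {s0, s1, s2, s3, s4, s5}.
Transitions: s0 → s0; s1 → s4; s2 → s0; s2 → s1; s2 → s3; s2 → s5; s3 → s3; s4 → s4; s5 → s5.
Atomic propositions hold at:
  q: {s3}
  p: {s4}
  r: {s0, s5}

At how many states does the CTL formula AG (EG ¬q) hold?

4

Sat(¬q) = {s0, s1, s2, s4, s5}
EG ¬q: greatest fixpoint, start Z0 = {s0, s1, s2, s4, s5}, keep only states in Sat with some successor in Z. Already a fixed point.
Sat(EG ¬q) = {s0, s1, s2, s4, s5}
AG (EG ¬q): greatest fixpoint, start Z0 = {s0, s1, s2, s4, s5}, keep only states in Sat with every successor in Z. Z1 = {s0, s1, s4, s5}; fixed.
Sat(AG (EG ¬q)) = {s0, s1, s4, s5}
|Sat(AG (EG ¬q))| = |{s0, s1, s4, s5}| = 4.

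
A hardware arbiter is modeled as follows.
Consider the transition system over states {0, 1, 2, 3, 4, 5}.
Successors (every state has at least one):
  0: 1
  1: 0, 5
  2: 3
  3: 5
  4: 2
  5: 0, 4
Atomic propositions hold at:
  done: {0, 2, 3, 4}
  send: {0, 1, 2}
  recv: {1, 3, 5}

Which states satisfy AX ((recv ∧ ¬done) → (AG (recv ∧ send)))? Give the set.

{2, 4, 5}

Sat(¬done) = {1, 5}
Sat(recv ∧ ¬done) = {1, 5}
Sat(recv ∧ send) = {1}
AG (recv ∧ send): greatest fixpoint, start Z0 = {1}, keep only states in Sat with every successor in Z. Z1 = ∅; fixed.
Sat(AG (recv ∧ send)) = ∅
Sat((recv ∧ ¬done) → (AG (recv ∧ send))) = {0, 2, 3, 4}
Sat(AX ((recv ∧ ¬done) → (AG (recv ∧ send)))) = {s : every successor in {0, 2, 3, 4}} = {2, 4, 5}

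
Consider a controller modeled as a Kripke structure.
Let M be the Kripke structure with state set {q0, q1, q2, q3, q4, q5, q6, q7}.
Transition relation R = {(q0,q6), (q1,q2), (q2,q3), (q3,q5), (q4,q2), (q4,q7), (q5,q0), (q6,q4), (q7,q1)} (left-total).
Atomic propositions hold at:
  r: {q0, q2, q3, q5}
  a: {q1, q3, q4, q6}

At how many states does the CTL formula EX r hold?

Sat(EX r) = {s : some successor in {q0, q2, q3, q5}} = {q1, q2, q3, q4, q5}
|Sat(EX r)| = |{q1, q2, q3, q4, q5}| = 5.

5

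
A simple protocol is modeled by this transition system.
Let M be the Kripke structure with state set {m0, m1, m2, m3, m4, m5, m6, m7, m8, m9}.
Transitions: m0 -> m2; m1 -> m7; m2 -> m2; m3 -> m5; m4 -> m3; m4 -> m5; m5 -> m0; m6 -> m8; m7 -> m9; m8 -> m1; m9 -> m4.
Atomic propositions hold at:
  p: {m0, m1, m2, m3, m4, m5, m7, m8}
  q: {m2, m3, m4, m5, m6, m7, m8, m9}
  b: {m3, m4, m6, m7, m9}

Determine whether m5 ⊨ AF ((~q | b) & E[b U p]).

Sat(~q) = {m0, m1}
Sat(~q | b) = {m0, m1, m3, m4, m6, m7, m9}
E[b U p]: least fixpoint, start Z0 = Sat(p) = {m0, m1, m2, m3, m4, m5, m7, m8}, add states in Sat(b) with some successor in Z. Z1 = {m0, m1, m2, m3, m4, m5, m6, m7, m8, m9}; fixed.
Sat(E[b U p]) = {m0, m1, m2, m3, m4, m5, m6, m7, m8, m9}
Sat((~q | b) & E[b U p]) = {m0, m1, m3, m4, m6, m7, m9}
AF ((~q | b) & E[b U p]): least fixpoint, start Z0 = {m0, m1, m3, m4, m6, m7, m9}, add states with every successor in Z. Z1 = {m0, m1, m3, m4, m5, m6, m7, m8, m9}; fixed.
Sat(AF ((~q | b) & E[b U p])) = {m0, m1, m3, m4, m5, m6, m7, m8, m9}
m5 ∈ Sat(AF ((~q | b) & E[b U p])) = {m0, m1, m3, m4, m5, m6, m7, m8, m9}, so the formula holds at m5.

Yes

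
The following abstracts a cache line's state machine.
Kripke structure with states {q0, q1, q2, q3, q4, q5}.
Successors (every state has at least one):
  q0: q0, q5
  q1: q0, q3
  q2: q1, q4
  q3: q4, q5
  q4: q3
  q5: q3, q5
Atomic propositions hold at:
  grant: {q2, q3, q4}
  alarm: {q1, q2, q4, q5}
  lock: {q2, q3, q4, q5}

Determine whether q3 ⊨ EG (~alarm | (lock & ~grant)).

Sat(~alarm) = {q0, q3}
Sat(~grant) = {q0, q1, q5}
Sat(lock & ~grant) = {q5}
Sat(~alarm | (lock & ~grant)) = {q0, q3, q5}
EG (~alarm | (lock & ~grant)): greatest fixpoint, start Z0 = {q0, q3, q5}, keep only states in Sat with some successor in Z. Already a fixed point.
Sat(EG (~alarm | (lock & ~grant))) = {q0, q3, q5}
q3 ∈ Sat(EG (~alarm | (lock & ~grant))) = {q0, q3, q5}, so the formula holds at q3.

Yes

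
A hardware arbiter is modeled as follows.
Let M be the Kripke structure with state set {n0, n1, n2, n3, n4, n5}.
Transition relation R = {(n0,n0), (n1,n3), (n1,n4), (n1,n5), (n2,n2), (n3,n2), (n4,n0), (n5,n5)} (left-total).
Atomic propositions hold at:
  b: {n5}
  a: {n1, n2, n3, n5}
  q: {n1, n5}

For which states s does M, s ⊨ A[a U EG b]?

EG b: greatest fixpoint, start Z0 = {n5}, keep only states in Sat with some successor in Z. Already a fixed point.
Sat(EG b) = {n5}
A[a U EG b]: least fixpoint, start Z0 = Sat(EG b) = {n5}, add states in Sat(a) with every successor in Z. Already a fixed point.
Sat(A[a U EG b]) = {n5}

{n5}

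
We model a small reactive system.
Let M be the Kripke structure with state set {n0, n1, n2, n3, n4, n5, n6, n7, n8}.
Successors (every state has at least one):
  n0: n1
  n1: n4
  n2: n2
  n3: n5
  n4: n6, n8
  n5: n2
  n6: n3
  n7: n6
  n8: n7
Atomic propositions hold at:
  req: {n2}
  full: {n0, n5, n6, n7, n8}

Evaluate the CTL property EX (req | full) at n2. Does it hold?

Sat(req | full) = {n0, n2, n5, n6, n7, n8}
Sat(EX (req | full)) = {s : some successor in {n0, n2, n5, n6, n7, n8}} = {n2, n3, n4, n5, n7, n8}
n2 ∈ Sat(EX (req | full)) = {n2, n3, n4, n5, n7, n8}, so the formula holds at n2.

Yes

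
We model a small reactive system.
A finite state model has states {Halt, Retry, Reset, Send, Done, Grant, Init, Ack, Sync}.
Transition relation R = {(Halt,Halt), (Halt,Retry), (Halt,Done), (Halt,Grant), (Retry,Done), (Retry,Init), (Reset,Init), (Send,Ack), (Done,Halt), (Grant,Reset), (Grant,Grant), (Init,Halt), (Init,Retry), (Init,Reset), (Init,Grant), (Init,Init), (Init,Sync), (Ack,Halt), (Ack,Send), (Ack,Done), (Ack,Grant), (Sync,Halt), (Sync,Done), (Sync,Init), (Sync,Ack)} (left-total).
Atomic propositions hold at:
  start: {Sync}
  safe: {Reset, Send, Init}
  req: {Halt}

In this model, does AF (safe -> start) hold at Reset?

Sat(safe -> start) = {Halt, Retry, Done, Grant, Ack, Sync}
AF (safe -> start): least fixpoint, start Z0 = {Halt, Retry, Done, Grant, Ack, Sync}, add states with every successor in Z. Z1 = {Halt, Retry, Send, Done, Grant, Ack, Sync}; fixed.
Sat(AF (safe -> start)) = {Halt, Retry, Send, Done, Grant, Ack, Sync}
Reset ∉ Sat(AF (safe -> start)) = {Halt, Retry, Send, Done, Grant, Ack, Sync}, so the formula does not hold at Reset.

No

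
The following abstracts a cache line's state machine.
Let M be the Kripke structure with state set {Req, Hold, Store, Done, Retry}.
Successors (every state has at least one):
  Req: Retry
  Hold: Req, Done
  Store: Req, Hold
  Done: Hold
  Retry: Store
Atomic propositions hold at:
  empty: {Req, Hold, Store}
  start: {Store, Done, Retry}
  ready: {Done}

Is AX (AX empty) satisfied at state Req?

Yes

Sat(AX empty) = {s : every successor in {Req, Hold, Store}} = {Store, Done, Retry}
Sat(AX (AX empty)) = {s : every successor in {Store, Done, Retry}} = {Req, Retry}
Req ∈ Sat(AX (AX empty)) = {Req, Retry}, so the formula holds at Req.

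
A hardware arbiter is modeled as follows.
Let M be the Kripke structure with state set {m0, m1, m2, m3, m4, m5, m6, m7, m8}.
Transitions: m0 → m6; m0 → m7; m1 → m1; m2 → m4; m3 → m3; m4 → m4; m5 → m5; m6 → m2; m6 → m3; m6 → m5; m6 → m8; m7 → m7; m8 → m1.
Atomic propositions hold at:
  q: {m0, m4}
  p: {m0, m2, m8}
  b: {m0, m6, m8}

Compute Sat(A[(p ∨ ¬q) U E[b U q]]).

{m0, m2, m4}

Sat(¬q) = {m1, m2, m3, m5, m6, m7, m8}
Sat(p ∨ ¬q) = {m0, m1, m2, m3, m5, m6, m7, m8}
E[b U q]: least fixpoint, start Z0 = Sat(q) = {m0, m4}, add states in Sat(b) with some successor in Z. Already a fixed point.
Sat(E[b U q]) = {m0, m4}
A[(p ∨ ¬q) U E[b U q]]: least fixpoint, start Z0 = Sat(E[b U q]) = {m0, m4}, add states in Sat(p ∨ ¬q) with every successor in Z. Z1 = {m0, m2, m4}; fixed.
Sat(A[(p ∨ ¬q) U E[b U q]]) = {m0, m2, m4}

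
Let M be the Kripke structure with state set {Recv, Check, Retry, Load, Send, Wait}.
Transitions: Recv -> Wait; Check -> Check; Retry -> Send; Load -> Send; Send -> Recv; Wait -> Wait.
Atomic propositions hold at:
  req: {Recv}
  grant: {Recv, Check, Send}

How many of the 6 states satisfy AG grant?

1

AG grant: greatest fixpoint, start Z0 = {Recv, Check, Send}, keep only states in Sat with every successor in Z. Z1 = {Check, Send}; Z2 = {Check}; fixed.
Sat(AG grant) = {Check}
|Sat(AG grant)| = |{Check}| = 1.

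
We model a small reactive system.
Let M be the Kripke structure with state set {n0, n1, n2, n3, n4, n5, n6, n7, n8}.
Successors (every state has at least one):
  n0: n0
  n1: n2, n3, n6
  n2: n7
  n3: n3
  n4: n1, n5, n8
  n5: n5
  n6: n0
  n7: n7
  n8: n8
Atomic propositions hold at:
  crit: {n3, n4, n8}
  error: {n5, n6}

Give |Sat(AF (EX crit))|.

Sat(EX crit) = {s : some successor in {n3, n4, n8}} = {n1, n3, n4, n8}
AF (EX crit): least fixpoint, start Z0 = {n1, n3, n4, n8}, add states with every successor in Z. Already a fixed point.
Sat(AF (EX crit)) = {n1, n3, n4, n8}
|Sat(AF (EX crit))| = |{n1, n3, n4, n8}| = 4.

4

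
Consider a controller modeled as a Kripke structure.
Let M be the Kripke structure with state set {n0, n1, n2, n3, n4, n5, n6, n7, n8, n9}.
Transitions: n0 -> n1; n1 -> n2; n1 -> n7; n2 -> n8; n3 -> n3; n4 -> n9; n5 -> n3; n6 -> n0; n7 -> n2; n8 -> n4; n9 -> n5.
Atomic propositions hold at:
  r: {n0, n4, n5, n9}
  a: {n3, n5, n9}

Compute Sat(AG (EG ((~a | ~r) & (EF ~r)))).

Sat(~a) = {n0, n1, n2, n4, n6, n7, n8}
Sat(~r) = {n1, n2, n3, n6, n7, n8}
Sat(~a | ~r) = {n0, n1, n2, n3, n4, n6, n7, n8}
EF ~r: least fixpoint, start Z0 = {n1, n2, n3, n6, n7, n8}, add states with some successor in Z. Z1 = {n0, n1, n2, n3, n5, n6, n7, n8}; Z2 = {n0, n1, n2, n3, n5, n6, n7, n8, n9}; Z3 = {n0, n1, n2, n3, n4, n5, n6, n7, n8, n9}; fixed.
Sat(EF ~r) = {n0, n1, n2, n3, n4, n5, n6, n7, n8, n9}
Sat((~a | ~r) & (EF ~r)) = {n0, n1, n2, n3, n4, n6, n7, n8}
EG ((~a | ~r) & (EF ~r)): greatest fixpoint, start Z0 = {n0, n1, n2, n3, n4, n6, n7, n8}, keep only states in Sat with some successor in Z. Z1 = {n0, n1, n2, n3, n6, n7, n8}; Z2 = {n0, n1, n2, n3, n6, n7}; Z3 = {n0, n1, n3, n6, n7}; Z4 = {n0, n1, n3, n6}; Z5 = {n0, n3, n6}; Z6 = {n3, n6}; Z7 = {n3}; fixed.
Sat(EG ((~a | ~r) & (EF ~r))) = {n3}
AG (EG ((~a | ~r) & (EF ~r))): greatest fixpoint, start Z0 = {n3}, keep only states in Sat with every successor in Z. Already a fixed point.
Sat(AG (EG ((~a | ~r) & (EF ~r)))) = {n3}

{n3}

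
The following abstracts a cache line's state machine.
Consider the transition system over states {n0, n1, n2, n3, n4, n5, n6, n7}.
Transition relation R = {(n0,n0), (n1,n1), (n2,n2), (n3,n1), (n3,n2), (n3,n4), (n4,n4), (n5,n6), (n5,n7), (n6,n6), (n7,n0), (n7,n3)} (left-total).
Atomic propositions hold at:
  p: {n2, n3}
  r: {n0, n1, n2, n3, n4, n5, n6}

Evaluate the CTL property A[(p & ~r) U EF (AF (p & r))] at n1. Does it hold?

No

Sat(~r) = {n7}
Sat(p & ~r) = ∅
Sat(p & r) = {n2, n3}
AF (p & r): least fixpoint, start Z0 = {n2, n3}, add states with every successor in Z. Already a fixed point.
Sat(AF (p & r)) = {n2, n3}
EF (AF (p & r)): least fixpoint, start Z0 = {n2, n3}, add states with some successor in Z. Z1 = {n2, n3, n7}; Z2 = {n2, n3, n5, n7}; fixed.
Sat(EF (AF (p & r))) = {n2, n3, n5, n7}
A[(p & ~r) U EF (AF (p & r))]: least fixpoint, start Z0 = Sat(EF (AF (p & r))) = {n2, n3, n5, n7}, add states in Sat(p & ~r) with every successor in Z. Already a fixed point.
Sat(A[(p & ~r) U EF (AF (p & r))]) = {n2, n3, n5, n7}
n1 ∉ Sat(A[(p & ~r) U EF (AF (p & r))]) = {n2, n3, n5, n7}, so the formula does not hold at n1.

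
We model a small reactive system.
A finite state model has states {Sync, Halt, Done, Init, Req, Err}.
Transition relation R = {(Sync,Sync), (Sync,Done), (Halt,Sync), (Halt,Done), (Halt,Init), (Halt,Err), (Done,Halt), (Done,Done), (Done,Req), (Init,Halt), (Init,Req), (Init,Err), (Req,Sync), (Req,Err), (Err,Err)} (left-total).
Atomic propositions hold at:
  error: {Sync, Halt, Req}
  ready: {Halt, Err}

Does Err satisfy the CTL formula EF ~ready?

No

Sat(~ready) = {Sync, Done, Init, Req}
EF ~ready: least fixpoint, start Z0 = {Sync, Done, Init, Req}, add states with some successor in Z. Z1 = {Sync, Halt, Done, Init, Req}; fixed.
Sat(EF ~ready) = {Sync, Halt, Done, Init, Req}
Err ∉ Sat(EF ~ready) = {Sync, Halt, Done, Init, Req}, so the formula does not hold at Err.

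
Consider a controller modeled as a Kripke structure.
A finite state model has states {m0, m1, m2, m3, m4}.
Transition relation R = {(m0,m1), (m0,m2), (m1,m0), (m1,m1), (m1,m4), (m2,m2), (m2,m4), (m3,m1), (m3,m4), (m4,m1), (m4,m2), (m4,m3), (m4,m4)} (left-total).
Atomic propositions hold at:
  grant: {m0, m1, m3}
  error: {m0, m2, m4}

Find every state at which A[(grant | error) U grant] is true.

{m0, m1, m3}

Sat(grant | error) = {m0, m1, m2, m3, m4}
A[(grant | error) U grant]: least fixpoint, start Z0 = Sat(grant) = {m0, m1, m3}, add states in Sat(grant | error) with every successor in Z. Already a fixed point.
Sat(A[(grant | error) U grant]) = {m0, m1, m3}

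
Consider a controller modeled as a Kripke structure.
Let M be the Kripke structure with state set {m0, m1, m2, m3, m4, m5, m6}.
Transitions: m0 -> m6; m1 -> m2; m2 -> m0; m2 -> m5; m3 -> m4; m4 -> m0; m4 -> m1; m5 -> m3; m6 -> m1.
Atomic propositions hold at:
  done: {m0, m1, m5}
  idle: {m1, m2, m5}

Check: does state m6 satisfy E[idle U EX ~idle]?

No

Sat(~idle) = {m0, m3, m4, m6}
Sat(EX ~idle) = {s : some successor in {m0, m3, m4, m6}} = {m0, m2, m3, m4, m5}
E[idle U EX ~idle]: least fixpoint, start Z0 = Sat(EX ~idle) = {m0, m2, m3, m4, m5}, add states in Sat(idle) with some successor in Z. Z1 = {m0, m1, m2, m3, m4, m5}; fixed.
Sat(E[idle U EX ~idle]) = {m0, m1, m2, m3, m4, m5}
m6 ∉ Sat(E[idle U EX ~idle]) = {m0, m1, m2, m3, m4, m5}, so the formula does not hold at m6.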